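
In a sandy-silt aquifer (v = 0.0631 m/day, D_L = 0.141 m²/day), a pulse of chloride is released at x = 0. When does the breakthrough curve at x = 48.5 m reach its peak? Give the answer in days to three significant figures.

For the 1D instantaneous-source solution, setting ∂C/∂t = 0 at fixed x gives v²t² + 2Dt − x² = 0, so t = (√(D² + v²x²) − D)/v².
√(D² + v²x²) = √(0.141² + 0.0631² × 48.5²) = 3.064; v² = 0.00398161.
t = (3.064 − 0.141)/0.00398161 = 734 days (vs. the pure-advection estimate x/v = 769 d).

734 days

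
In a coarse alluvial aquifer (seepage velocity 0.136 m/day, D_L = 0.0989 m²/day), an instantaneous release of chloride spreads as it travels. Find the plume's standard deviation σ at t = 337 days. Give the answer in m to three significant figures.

Dispersive spreading gives a Gaussian with σ² = 2Dt; advection only shifts the center.
σ = √(2 × 0.0989 × 337) = 8.16 m.

8.16 m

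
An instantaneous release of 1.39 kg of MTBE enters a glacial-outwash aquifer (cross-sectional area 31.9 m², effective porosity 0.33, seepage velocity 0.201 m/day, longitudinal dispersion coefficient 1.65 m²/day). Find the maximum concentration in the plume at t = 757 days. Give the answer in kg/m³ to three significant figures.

0.00105 kg/m³

The peak of an instantaneous 1D plume sits at x = vt; there the Gaussian factor is 1 and C_max = M/(n_e·A·√(4πDt)), where n_e·A is the pore area the mass is dissolved in.
√(4πDt) = √(4π × 1.65 × 757) = 125.3 m, so C_max = 1.39/(0.33 × 31.9 × 125.3) = 0.00105 kg/m³.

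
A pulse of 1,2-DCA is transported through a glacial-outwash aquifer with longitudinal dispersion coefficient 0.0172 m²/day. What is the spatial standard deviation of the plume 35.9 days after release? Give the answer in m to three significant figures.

1.11 m

Dispersive spreading gives a Gaussian with σ² = 2Dt; advection only shifts the center.
σ = √(2 × 0.0172 × 35.9) = 1.11 m.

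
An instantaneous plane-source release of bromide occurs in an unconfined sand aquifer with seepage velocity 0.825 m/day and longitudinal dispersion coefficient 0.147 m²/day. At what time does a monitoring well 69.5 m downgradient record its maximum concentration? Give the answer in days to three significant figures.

For the 1D instantaneous-source solution, setting ∂C/∂t = 0 at fixed x gives v²t² + 2Dt − x² = 0, so t = (√(D² + v²x²) − D)/v².
√(D² + v²x²) = √(0.147² + 0.825² × 69.5²) = 57.34; v² = 0.680625.
t = (57.34 − 0.147)/0.680625 = 84.0 days (vs. the pure-advection estimate x/v = 84.2 d).

84.0 days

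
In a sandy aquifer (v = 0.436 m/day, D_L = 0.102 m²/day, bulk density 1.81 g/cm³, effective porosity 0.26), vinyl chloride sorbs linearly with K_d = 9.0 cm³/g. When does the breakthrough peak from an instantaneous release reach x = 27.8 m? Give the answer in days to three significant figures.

4020 days

Retardation factor R = 1 + ρ_b·K_d/n = 1 + 1.81 × 9.0/0.26 = 63.65.
Sorption retards both mechanisms: v_R = v/R = 0.006850 m/day, D_R = D/R = 0.001603 m²/day.
Peak time from v_R²t² + 2D_R t − x² = 0: t = (√(D_R² + v_R²x²) − D_R)/v_R².
√(D_R² + v_R²x²) = √(0.001603² + 0.006850² × 27.8²) = 0.1904; v_R² = 4.692e-05.
t = (0.1904 − 0.001603)/4.692e-05 = 4020 days.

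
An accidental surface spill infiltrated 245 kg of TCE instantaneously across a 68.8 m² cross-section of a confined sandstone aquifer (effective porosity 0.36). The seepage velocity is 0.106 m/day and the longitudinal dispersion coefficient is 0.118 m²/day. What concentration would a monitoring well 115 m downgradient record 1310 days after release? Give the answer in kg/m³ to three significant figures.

For an instantaneous plane source, C(x,t) = M/(n_e·A·√(4πDt)) · exp(−(x−vt)²/(4Dt)), with n_e·A the pore (flow) area.
Plume center vt = 0.106 × 1310 = 138.86 m, so the well at 115 m is 23.86 m upgradient of the peak.
√(4πDt) = 44.07 m, giving peak height M/(n_e·A·√(4πDt)) = 245/(0.36 × 68.8 × 44.07) = 0.2245 kg/m³.
(x−vt)²/(4Dt) = (-23.86)²/(4 × 0.118 × 1310) = 0.9207; exp(−0.9207) = 0.3982.
C = 0.2245 × 0.3982 = 0.0894 kg/m³.

0.0894 kg/m³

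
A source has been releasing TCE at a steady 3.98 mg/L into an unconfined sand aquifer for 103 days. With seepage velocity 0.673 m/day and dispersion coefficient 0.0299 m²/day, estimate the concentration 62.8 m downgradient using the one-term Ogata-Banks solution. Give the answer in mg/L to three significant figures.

3.96 mg/L

For a continuous step input, C/C₀ ≈ ½·erfc((x−vt)/(2√(Dt))).
vt = 0.673 × 103 = 69.319 m and 2√(Dt) = 2√(0.0299 × 103) = 3.510 m.
Argument (x−vt)/(2√(Dt)) = (62.8 − 69.319)/3.510 = -1.857; ½·erfc(-1.857) = 0.9957.
C = 3.98 × 0.9957 = 3.96 mg/L.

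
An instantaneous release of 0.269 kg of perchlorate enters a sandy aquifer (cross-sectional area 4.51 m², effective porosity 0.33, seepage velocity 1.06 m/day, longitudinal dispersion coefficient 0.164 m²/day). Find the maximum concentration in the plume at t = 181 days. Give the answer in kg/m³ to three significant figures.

The peak of an instantaneous 1D plume sits at x = vt; there the Gaussian factor is 1 and C_max = M/(n_e·A·√(4πDt)), where n_e·A is the pore area the mass is dissolved in.
√(4πDt) = √(4π × 0.164 × 181) = 19.31 m, so C_max = 0.269/(0.33 × 4.51 × 19.31) = 0.00936 kg/m³.

0.00936 kg/m³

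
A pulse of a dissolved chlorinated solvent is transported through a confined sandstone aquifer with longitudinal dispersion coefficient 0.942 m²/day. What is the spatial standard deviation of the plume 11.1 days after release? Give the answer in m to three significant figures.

Dispersive spreading gives a Gaussian with σ² = 2Dt; advection only shifts the center.
σ = √(2 × 0.942 × 11.1) = 4.57 m.

4.57 m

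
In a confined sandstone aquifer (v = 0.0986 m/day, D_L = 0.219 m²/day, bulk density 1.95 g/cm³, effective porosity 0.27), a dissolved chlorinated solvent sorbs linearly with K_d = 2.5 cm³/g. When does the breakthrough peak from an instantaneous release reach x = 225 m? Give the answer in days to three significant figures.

Retardation factor R = 1 + ρ_b·K_d/n = 1 + 1.95 × 2.5/0.27 = 19.06.
Sorption retards both mechanisms: v_R = v/R = 0.005173 m/day, D_R = D/R = 0.01149 m²/day.
Peak time from v_R²t² + 2D_R t − x² = 0: t = (√(D_R² + v_R²x²) − D_R)/v_R².
√(D_R² + v_R²x²) = √(0.01149² + 0.005173² × 225²) = 1.164; v_R² = 2.676e-05.
t = (1.164 − 0.01149)/2.676e-05 = 43100 days.

43100 days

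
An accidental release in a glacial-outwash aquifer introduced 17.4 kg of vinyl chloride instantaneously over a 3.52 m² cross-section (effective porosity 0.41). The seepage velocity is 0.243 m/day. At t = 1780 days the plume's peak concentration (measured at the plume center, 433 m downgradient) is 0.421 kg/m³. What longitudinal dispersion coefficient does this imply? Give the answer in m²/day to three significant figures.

At the plume center C_max = M/(n_e·A·√(4πDt)), so D = M²/(4πt·(n_e·A·C_max)²).
n_e·A·C_max = 0.41 × 3.52 × 0.421 = 0.6076 kg/m.
D = 17.4²/(4π × 1780 × 0.6076²) = 0.0367 m²/day.

0.0367 m²/day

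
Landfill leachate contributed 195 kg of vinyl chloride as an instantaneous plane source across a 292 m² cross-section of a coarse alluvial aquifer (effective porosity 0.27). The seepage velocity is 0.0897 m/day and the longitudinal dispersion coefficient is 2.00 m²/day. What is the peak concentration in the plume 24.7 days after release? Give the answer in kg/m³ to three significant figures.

0.0993 kg/m³

The peak of an instantaneous 1D plume sits at x = vt; there the Gaussian factor is 1 and C_max = M/(n_e·A·√(4πDt)), where n_e·A is the pore area the mass is dissolved in.
√(4πDt) = √(4π × 2.00 × 24.7) = 24.92 m, so C_max = 195/(0.27 × 292 × 24.92) = 0.0993 kg/m³.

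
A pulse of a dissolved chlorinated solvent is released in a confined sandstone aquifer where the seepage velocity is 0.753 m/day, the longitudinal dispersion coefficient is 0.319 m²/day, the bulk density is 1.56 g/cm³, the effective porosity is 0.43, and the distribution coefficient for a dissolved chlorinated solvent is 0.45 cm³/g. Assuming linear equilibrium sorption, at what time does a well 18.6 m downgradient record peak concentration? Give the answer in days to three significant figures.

63.6 days

Retardation factor R = 1 + ρ_b·K_d/n = 1 + 1.56 × 0.45/0.43 = 2.633.
Sorption retards both mechanisms: v_R = v/R = 0.2860 m/day, D_R = D/R = 0.1212 m²/day.
Peak time from v_R²t² + 2D_R t − x² = 0: t = (√(D_R² + v_R²x²) − D_R)/v_R².
√(D_R² + v_R²x²) = √(0.1212² + 0.2860² × 18.6²) = 5.321; v_R² = 0.08180.
t = (5.321 − 0.1212)/0.08180 = 63.6 days.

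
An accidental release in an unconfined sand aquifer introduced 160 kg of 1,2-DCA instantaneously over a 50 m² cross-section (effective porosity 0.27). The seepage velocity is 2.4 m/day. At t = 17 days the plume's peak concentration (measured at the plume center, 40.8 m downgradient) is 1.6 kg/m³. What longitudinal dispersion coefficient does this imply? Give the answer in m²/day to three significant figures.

At the plume center C_max = M/(n_e·A·√(4πDt)), so D = M²/(4πt·(n_e·A·C_max)²).
n_e·A·C_max = 0.27 × 50 × 1.6 = 21.60 kg/m.
D = 160²/(4π × 17 × 21.60²) = 0.257 m²/day.

0.257 m²/day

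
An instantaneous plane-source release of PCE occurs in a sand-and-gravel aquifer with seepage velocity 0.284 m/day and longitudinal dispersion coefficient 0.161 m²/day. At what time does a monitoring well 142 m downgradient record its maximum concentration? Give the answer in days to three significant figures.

For the 1D instantaneous-source solution, setting ∂C/∂t = 0 at fixed x gives v²t² + 2Dt − x² = 0, so t = (√(D² + v²x²) − D)/v².
√(D² + v²x²) = √(0.161² + 0.284² × 142²) = 40.33; v² = 0.080656.
t = (40.33 − 0.161)/0.080656 = 498 days (vs. the pure-advection estimate x/v = 500 d).

498 days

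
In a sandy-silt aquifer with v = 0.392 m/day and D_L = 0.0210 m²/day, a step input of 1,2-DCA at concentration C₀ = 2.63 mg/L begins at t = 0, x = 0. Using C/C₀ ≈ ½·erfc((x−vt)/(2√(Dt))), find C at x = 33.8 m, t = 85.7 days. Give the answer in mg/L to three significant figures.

For a continuous step input, C/C₀ ≈ ½·erfc((x−vt)/(2√(Dt))).
vt = 0.392 × 85.7 = 33.5944 m and 2√(Dt) = 2√(0.0210 × 85.7) = 2.683 m.
Argument (x−vt)/(2√(Dt)) = (33.8 − 33.5944)/2.683 = 0.07663; ½·erfc(0.07663) = 0.4569.
C = 2.63 × 0.4569 = 1.20 mg/L.

1.20 mg/L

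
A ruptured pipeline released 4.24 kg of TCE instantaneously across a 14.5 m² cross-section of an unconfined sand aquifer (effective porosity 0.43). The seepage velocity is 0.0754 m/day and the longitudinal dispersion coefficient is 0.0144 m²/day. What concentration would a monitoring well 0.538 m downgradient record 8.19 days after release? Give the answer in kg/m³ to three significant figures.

0.551 kg/m³

For an instantaneous plane source, C(x,t) = M/(n_e·A·√(4πDt)) · exp(−(x−vt)²/(4Dt)), with n_e·A the pore (flow) area.
Plume center vt = 0.0754 × 8.19 = 0.617526 m, so the well at 0.538 m is 0.079526 m upgradient of the peak.
√(4πDt) = 1.217 m, giving peak height M/(n_e·A·√(4πDt)) = 4.24/(0.43 × 14.5 × 1.217) = 0.5588 kg/m³.
(x−vt)²/(4Dt) = (-0.079526)²/(4 × 0.0144 × 8.19) = 0.01341; exp(−0.01341) = 0.9867.
C = 0.5588 × 0.9867 = 0.551 kg/m³.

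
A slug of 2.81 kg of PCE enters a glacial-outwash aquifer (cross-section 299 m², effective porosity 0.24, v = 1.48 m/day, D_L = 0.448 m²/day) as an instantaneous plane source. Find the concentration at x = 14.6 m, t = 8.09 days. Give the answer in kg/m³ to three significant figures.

For an instantaneous plane source, C(x,t) = M/(n_e·A·√(4πDt)) · exp(−(x−vt)²/(4Dt)), with n_e·A the pore (flow) area.
Plume center vt = 1.48 × 8.09 = 11.9732 m, so the well at 14.6 m is 2.6268 m downgradient of the peak.
√(4πDt) = 6.749 m, giving peak height M/(n_e·A·√(4πDt)) = 2.81/(0.24 × 299 × 6.749) = 0.005802 kg/m³.
(x−vt)²/(4Dt) = (2.6268)²/(4 × 0.448 × 8.09) = 0.4760; exp(−0.4760) = 0.6213.
C = 0.005802 × 0.6213 = 0.00360 kg/m³.

0.00360 kg/m³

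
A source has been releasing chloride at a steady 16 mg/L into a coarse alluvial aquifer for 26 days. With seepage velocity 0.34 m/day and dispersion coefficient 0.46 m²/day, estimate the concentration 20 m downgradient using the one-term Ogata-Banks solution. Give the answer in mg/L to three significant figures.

For a continuous step input, C/C₀ ≈ ½·erfc((x−vt)/(2√(Dt))).
vt = 0.34 × 26 = 8.84 m and 2√(Dt) = 2√(0.46 × 26) = 6.917 m.
Argument (x−vt)/(2√(Dt)) = (20 − 8.84)/6.917 = 1.613; ½·erfc(1.613) = 0.01127.
C = 16 × 0.01127 = 0.180 mg/L.

0.180 mg/L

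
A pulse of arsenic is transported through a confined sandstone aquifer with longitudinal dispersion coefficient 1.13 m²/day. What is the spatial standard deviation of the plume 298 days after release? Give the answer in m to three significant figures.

26.0 m

Dispersive spreading gives a Gaussian with σ² = 2Dt; advection only shifts the center.
σ = √(2 × 1.13 × 298) = 26.0 m.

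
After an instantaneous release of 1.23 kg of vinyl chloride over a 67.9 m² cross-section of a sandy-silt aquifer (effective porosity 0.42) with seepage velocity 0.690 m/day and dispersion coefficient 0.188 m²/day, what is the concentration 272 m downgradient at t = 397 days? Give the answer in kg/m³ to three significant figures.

For an instantaneous plane source, C(x,t) = M/(n_e·A·√(4πDt)) · exp(−(x−vt)²/(4Dt)), with n_e·A the pore (flow) area.
Plume center vt = 0.690 × 397 = 273.93 m, so the well at 272 m is 1.93 m upgradient of the peak.
√(4πDt) = 30.63 m, giving peak height M/(n_e·A·√(4πDt)) = 1.23/(0.42 × 67.9 × 30.63) = 0.001408 kg/m³.
(x−vt)²/(4Dt) = (-1.93)²/(4 × 0.188 × 397) = 0.01248; exp(−0.01248) = 0.9876.
C = 0.001408 × 0.9876 = 0.00139 kg/m³.

0.00139 kg/m³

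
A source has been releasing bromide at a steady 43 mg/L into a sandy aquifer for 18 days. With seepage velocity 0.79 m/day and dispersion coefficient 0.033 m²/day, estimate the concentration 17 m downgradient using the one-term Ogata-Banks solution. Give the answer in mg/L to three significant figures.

0.231 mg/L

For a continuous step input, C/C₀ ≈ ½·erfc((x−vt)/(2√(Dt))).
vt = 0.79 × 18 = 14.22 m and 2√(Dt) = 2√(0.033 × 18) = 1.541 m.
Argument (x−vt)/(2√(Dt)) = (17 − 14.22)/1.541 = 1.804; ½·erfc(1.804) = 0.005367.
C = 43 × 0.005367 = 0.231 mg/L.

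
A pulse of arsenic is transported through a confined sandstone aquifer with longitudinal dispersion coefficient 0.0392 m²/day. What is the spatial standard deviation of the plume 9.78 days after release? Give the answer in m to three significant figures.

Dispersive spreading gives a Gaussian with σ² = 2Dt; advection only shifts the center.
σ = √(2 × 0.0392 × 9.78) = 0.876 m.

0.876 m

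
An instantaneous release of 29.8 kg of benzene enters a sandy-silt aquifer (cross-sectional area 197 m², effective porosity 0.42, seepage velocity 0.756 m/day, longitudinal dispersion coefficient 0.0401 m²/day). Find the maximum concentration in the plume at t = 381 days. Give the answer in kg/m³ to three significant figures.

The peak of an instantaneous 1D plume sits at x = vt; there the Gaussian factor is 1 and C_max = M/(n_e·A·√(4πDt)), where n_e·A is the pore area the mass is dissolved in.
√(4πDt) = √(4π × 0.0401 × 381) = 13.86 m, so C_max = 29.8/(0.42 × 197 × 13.86) = 0.0260 kg/m³.

0.0260 kg/m³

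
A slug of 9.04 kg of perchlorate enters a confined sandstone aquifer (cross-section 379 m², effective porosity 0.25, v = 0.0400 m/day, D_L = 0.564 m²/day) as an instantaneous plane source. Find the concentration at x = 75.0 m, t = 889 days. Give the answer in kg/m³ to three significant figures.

For an instantaneous plane source, C(x,t) = M/(n_e·A·√(4πDt)) · exp(−(x−vt)²/(4Dt)), with n_e·A the pore (flow) area.
Plume center vt = 0.0400 × 889 = 35.56 m, so the well at 75.0 m is 39.44 m downgradient of the peak.
√(4πDt) = 79.38 m, giving peak height M/(n_e·A·√(4πDt)) = 9.04/(0.25 × 379 × 79.38) = 0.001202 kg/m³.
(x−vt)²/(4Dt) = (39.44)²/(4 × 0.564 × 889) = 0.7756; exp(−0.7756) = 0.4604.
C = 0.001202 × 0.4604 = 0.000553 kg/m³.

0.000553 kg/m³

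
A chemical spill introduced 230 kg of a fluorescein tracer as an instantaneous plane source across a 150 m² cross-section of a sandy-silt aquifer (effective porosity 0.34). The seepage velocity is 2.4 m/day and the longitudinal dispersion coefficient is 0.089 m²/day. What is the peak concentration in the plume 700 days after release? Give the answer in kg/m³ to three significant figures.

The peak of an instantaneous 1D plume sits at x = vt; there the Gaussian factor is 1 and C_max = M/(n_e·A·√(4πDt)), where n_e·A is the pore area the mass is dissolved in.
√(4πDt) = √(4π × 0.089 × 700) = 27.98 m, so C_max = 230/(0.34 × 150 × 27.98) = 0.161 kg/m³.

0.161 kg/m³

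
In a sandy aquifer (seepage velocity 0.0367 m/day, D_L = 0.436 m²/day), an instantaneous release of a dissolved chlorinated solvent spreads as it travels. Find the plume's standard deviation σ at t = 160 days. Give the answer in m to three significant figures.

11.8 m

Dispersive spreading gives a Gaussian with σ² = 2Dt; advection only shifts the center.
σ = √(2 × 0.436 × 160) = 11.8 m.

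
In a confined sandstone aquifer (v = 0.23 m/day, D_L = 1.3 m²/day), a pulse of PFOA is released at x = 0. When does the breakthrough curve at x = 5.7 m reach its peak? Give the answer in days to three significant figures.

For the 1D instantaneous-source solution, setting ∂C/∂t = 0 at fixed x gives v²t² + 2Dt − x² = 0, so t = (√(D² + v²x²) − D)/v².
√(D² + v²x²) = √(1.3² + 0.23² × 5.7²) = 1.846; v² = 0.0529.
t = (1.846 − 1.3)/0.0529 = 10.3 days (vs. the pure-advection estimate x/v = 24.8 d).

10.3 days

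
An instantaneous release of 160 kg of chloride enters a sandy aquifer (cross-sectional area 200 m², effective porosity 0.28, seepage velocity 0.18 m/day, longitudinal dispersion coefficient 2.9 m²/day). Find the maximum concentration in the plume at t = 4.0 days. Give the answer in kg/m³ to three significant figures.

0.237 kg/m³

The peak of an instantaneous 1D plume sits at x = vt; there the Gaussian factor is 1 and C_max = M/(n_e·A·√(4πDt)), where n_e·A is the pore area the mass is dissolved in.
√(4πDt) = √(4π × 2.9 × 4.0) = 12.07 m, so C_max = 160/(0.28 × 200 × 12.07) = 0.237 kg/m³.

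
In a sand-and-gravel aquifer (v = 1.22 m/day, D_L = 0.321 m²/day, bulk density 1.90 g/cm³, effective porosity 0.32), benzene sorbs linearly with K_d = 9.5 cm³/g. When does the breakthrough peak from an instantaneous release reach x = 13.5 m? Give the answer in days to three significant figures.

623 days

Retardation factor R = 1 + ρ_b·K_d/n = 1 + 1.90 × 9.5/0.32 = 57.41.
Sorption retards both mechanisms: v_R = v/R = 0.02125 m/day, D_R = D/R = 0.005591 m²/day.
Peak time from v_R²t² + 2D_R t − x² = 0: t = (√(D_R² + v_R²x²) − D_R)/v_R².
√(D_R² + v_R²x²) = √(0.005591² + 0.02125² × 13.5²) = 0.2869; v_R² = 0.0004516.
t = (0.2869 − 0.005591)/0.0004516 = 623 days.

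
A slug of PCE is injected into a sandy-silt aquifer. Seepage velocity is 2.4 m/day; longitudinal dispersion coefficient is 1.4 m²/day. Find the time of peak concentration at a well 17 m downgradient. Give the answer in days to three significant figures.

For the 1D instantaneous-source solution, setting ∂C/∂t = 0 at fixed x gives v²t² + 2Dt − x² = 0, so t = (√(D² + v²x²) − D)/v².
√(D² + v²x²) = √(1.4² + 2.4² × 17²) = 40.82; v² = 5.76.
t = (40.82 − 1.4)/5.76 = 6.84 days (vs. the pure-advection estimate x/v = 7.08 d).

6.84 days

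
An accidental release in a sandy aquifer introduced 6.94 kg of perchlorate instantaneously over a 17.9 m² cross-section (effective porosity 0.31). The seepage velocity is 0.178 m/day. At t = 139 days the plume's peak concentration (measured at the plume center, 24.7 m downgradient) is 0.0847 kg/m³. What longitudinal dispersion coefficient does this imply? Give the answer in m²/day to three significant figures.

0.125 m²/day

At the plume center C_max = M/(n_e·A·√(4πDt)), so D = M²/(4πt·(n_e·A·C_max)²).
n_e·A·C_max = 0.31 × 17.9 × 0.0847 = 0.4700 kg/m.
D = 6.94²/(4π × 139 × 0.4700²) = 0.125 m²/day.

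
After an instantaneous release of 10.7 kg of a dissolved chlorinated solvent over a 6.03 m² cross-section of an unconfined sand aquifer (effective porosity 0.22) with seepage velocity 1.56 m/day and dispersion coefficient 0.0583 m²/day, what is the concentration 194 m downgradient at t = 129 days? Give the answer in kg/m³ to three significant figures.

For an instantaneous plane source, C(x,t) = M/(n_e·A·√(4πDt)) · exp(−(x−vt)²/(4Dt)), with n_e·A the pore (flow) area.
Plume center vt = 1.56 × 129 = 201.24 m, so the well at 194 m is 7.24 m upgradient of the peak.
√(4πDt) = 9.722 m, giving peak height M/(n_e·A·√(4πDt)) = 10.7/(0.22 × 6.03 × 9.722) = 0.8296 kg/m³.
(x−vt)²/(4Dt) = (-7.24)²/(4 × 0.0583 × 129) = 1.742; exp(−1.742) = 0.1752.
C = 0.8296 × 0.1752 = 0.145 kg/m³.

0.145 kg/m³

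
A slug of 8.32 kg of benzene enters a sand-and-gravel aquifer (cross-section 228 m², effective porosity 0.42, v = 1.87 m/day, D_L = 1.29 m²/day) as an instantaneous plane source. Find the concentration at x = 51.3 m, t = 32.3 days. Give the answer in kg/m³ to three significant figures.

For an instantaneous plane source, C(x,t) = M/(n_e·A·√(4πDt)) · exp(−(x−vt)²/(4Dt)), with n_e·A the pore (flow) area.
Plume center vt = 1.87 × 32.3 = 60.401 m, so the well at 51.3 m is 9.101 m upgradient of the peak.
√(4πDt) = 22.88 m, giving peak height M/(n_e·A·√(4πDt)) = 8.32/(0.42 × 228 × 22.88) = 0.003797 kg/m³.
(x−vt)²/(4Dt) = (-9.101)²/(4 × 1.29 × 32.3) = 0.4970; exp(−0.4970) = 0.6084.
C = 0.003797 × 0.6084 = 0.00231 kg/m³.

0.00231 kg/m³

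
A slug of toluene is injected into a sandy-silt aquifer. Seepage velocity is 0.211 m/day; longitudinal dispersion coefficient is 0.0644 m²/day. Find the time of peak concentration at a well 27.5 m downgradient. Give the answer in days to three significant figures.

For the 1D instantaneous-source solution, setting ∂C/∂t = 0 at fixed x gives v²t² + 2Dt − x² = 0, so t = (√(D² + v²x²) − D)/v².
√(D² + v²x²) = √(0.0644² + 0.211² × 27.5²) = 5.803; v² = 0.044521.
t = (5.803 − 0.0644)/0.044521 = 129 days (vs. the pure-advection estimate x/v = 130 d).

129 days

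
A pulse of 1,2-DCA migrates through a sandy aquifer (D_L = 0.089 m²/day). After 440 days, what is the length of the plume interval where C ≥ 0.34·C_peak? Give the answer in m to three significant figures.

The plume is Gaussian with σ = √(2Dt) = √(2 × 0.089 × 440) = 8.850 m.
C/C_peak = exp(−Δx²/(2σ²)) = 0.34 ⇒ Δx = σ·√(−2 ln 0.34) = 8.850 × 1.469 = 13.00 m.
Width = 2Δx = 26.0 m.

26.0 m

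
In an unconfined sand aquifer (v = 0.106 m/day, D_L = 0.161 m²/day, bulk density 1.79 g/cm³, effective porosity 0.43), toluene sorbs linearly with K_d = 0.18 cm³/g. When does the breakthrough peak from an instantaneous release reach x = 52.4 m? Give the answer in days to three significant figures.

Retardation factor R = 1 + ρ_b·K_d/n = 1 + 1.79 × 0.18/0.43 = 1.749.
Sorption retards both mechanisms: v_R = v/R = 0.06061 m/day, D_R = D/R = 0.09205 m²/day.
Peak time from v_R²t² + 2D_R t − x² = 0: t = (√(D_R² + v_R²x²) − D_R)/v_R².
√(D_R² + v_R²x²) = √(0.09205² + 0.06061² × 52.4²) = 3.177; v_R² = 0.003674.
t = (3.177 − 0.09205)/0.003674 = 840 days.

840 days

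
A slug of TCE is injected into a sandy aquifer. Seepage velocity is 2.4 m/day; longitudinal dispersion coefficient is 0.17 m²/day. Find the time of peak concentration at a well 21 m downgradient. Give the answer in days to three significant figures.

8.72 days

For the 1D instantaneous-source solution, setting ∂C/∂t = 0 at fixed x gives v²t² + 2Dt − x² = 0, so t = (√(D² + v²x²) − D)/v².
√(D² + v²x²) = √(0.17² + 2.4² × 21²) = 50.40; v² = 5.76.
t = (50.40 − 0.17)/5.76 = 8.72 days (vs. the pure-advection estimate x/v = 8.75 d).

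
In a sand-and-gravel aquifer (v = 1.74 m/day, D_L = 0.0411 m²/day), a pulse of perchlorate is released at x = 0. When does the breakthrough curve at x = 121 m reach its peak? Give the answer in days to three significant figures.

69.5 days

For the 1D instantaneous-source solution, setting ∂C/∂t = 0 at fixed x gives v²t² + 2Dt − x² = 0, so t = (√(D² + v²x²) − D)/v².
√(D² + v²x²) = √(0.0411² + 1.74² × 121²) = 210.5; v² = 3.0276.
t = (210.5 − 0.0411)/3.0276 = 69.5 days (vs. the pure-advection estimate x/v = 69.5 d).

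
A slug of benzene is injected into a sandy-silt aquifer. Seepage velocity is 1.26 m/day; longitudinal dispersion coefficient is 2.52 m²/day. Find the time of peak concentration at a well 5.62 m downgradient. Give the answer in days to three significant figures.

3.15 days

For the 1D instantaneous-source solution, setting ∂C/∂t = 0 at fixed x gives v²t² + 2Dt − x² = 0, so t = (√(D² + v²x²) − D)/v².
√(D² + v²x²) = √(2.52² + 1.26² × 5.62²) = 7.516; v² = 1.5876.
t = (7.516 − 2.52)/1.5876 = 3.15 days (vs. the pure-advection estimate x/v = 4.46 d).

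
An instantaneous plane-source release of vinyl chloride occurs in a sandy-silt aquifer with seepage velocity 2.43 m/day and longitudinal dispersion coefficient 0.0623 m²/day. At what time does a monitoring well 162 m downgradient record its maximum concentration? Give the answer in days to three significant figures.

66.7 days

For the 1D instantaneous-source solution, setting ∂C/∂t = 0 at fixed x gives v²t² + 2Dt − x² = 0, so t = (√(D² + v²x²) − D)/v².
√(D² + v²x²) = √(0.0623² + 2.43² × 162²) = 393.7; v² = 5.9049.
t = (393.7 − 0.0623)/5.9049 = 66.7 days (vs. the pure-advection estimate x/v = 66.7 d).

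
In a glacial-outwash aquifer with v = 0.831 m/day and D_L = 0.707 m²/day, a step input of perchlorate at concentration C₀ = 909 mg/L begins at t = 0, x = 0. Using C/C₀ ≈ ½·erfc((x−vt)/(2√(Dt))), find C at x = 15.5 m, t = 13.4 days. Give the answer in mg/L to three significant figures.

For a continuous step input, C/C₀ ≈ ½·erfc((x−vt)/(2√(Dt))).
vt = 0.831 × 13.4 = 11.1354 m and 2√(Dt) = 2√(0.707 × 13.4) = 6.156 m.
Argument (x−vt)/(2√(Dt)) = (15.5 − 11.1354)/6.156 = 0.7090; ½·erfc(0.7090) = 0.1580.
C = 909 × 0.1580 = 144 mg/L.

144 mg/L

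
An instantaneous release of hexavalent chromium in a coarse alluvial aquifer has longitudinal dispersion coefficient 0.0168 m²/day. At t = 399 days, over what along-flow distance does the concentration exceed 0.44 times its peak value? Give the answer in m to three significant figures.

9.38 m

The plume is Gaussian with σ = √(2Dt) = √(2 × 0.0168 × 399) = 3.661 m.
C/C_peak = exp(−Δx²/(2σ²)) = 0.44 ⇒ Δx = σ·√(−2 ln 0.44) = 3.661 × 1.281 = 4.690 m.
Width = 2Δx = 9.38 m.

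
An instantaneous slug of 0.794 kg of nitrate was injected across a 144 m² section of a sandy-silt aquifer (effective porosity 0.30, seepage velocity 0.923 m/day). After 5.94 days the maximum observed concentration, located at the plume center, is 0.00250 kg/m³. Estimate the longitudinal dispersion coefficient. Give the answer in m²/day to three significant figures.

0.724 m²/day

At the plume center C_max = M/(n_e·A·√(4πDt)), so D = M²/(4πt·(n_e·A·C_max)²).
n_e·A·C_max = 0.30 × 144 × 0.00250 = 0.1080 kg/m.
D = 0.794²/(4π × 5.94 × 0.1080²) = 0.724 m²/day.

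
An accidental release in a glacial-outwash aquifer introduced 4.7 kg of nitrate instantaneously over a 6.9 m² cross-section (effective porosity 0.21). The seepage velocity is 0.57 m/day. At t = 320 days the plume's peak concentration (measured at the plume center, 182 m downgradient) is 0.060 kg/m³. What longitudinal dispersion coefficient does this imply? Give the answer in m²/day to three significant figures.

At the plume center C_max = M/(n_e·A·√(4πDt)), so D = M²/(4πt·(n_e·A·C_max)²).
n_e·A·C_max = 0.21 × 6.9 × 0.060 = 0.08694 kg/m.
D = 4.7²/(4π × 320 × 0.08694²) = 0.727 m²/day.

0.727 m²/day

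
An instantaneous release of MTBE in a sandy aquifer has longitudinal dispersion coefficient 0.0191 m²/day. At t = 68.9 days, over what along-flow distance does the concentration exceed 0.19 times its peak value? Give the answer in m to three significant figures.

The plume is Gaussian with σ = √(2Dt) = √(2 × 0.0191 × 68.9) = 1.622 m.
C/C_peak = exp(−Δx²/(2σ²)) = 0.19 ⇒ Δx = σ·√(−2 ln 0.19) = 1.622 × 1.822 = 2.955 m.
Width = 2Δx = 5.91 m.

5.91 m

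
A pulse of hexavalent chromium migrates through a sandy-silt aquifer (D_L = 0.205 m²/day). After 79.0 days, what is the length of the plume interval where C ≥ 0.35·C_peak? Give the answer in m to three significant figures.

The plume is Gaussian with σ = √(2Dt) = √(2 × 0.205 × 79.0) = 5.691 m.
C/C_peak = exp(−Δx²/(2σ²)) = 0.35 ⇒ Δx = σ·√(−2 ln 0.35) = 5.691 × 1.449 = 8.246 m.
Width = 2Δx = 16.5 m.

16.5 m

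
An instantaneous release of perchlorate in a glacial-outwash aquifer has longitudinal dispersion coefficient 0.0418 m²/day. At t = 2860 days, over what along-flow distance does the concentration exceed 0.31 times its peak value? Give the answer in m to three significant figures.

47.3 m

The plume is Gaussian with σ = √(2Dt) = √(2 × 0.0418 × 2860) = 15.46 m.
C/C_peak = exp(−Δx²/(2σ²)) = 0.31 ⇒ Δx = σ·√(−2 ln 0.31) = 15.46 × 1.530 = 23.65 m.
Width = 2Δx = 47.3 m.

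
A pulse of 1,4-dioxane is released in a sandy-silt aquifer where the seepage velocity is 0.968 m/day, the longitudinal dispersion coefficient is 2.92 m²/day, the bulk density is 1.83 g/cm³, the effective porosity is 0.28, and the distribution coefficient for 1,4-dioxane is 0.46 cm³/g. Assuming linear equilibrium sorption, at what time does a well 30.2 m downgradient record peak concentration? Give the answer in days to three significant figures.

113 days

Retardation factor R = 1 + ρ_b·K_d/n = 1 + 1.83 × 0.46/0.28 = 4.006.
Sorption retards both mechanisms: v_R = v/R = 0.2416 m/day, D_R = D/R = 0.7289 m²/day.
Peak time from v_R²t² + 2D_R t − x² = 0: t = (√(D_R² + v_R²x²) − D_R)/v_R².
√(D_R² + v_R²x²) = √(0.7289² + 0.2416² × 30.2²) = 7.333; v_R² = 0.05837.
t = (7.333 − 0.7289)/0.05837 = 113 days.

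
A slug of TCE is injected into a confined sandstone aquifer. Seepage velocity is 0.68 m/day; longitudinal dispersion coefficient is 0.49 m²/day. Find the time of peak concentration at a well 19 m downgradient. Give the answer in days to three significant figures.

For the 1D instantaneous-source solution, setting ∂C/∂t = 0 at fixed x gives v²t² + 2Dt − x² = 0, so t = (√(D² + v²x²) − D)/v².
√(D² + v²x²) = √(0.49² + 0.68² × 19²) = 12.93; v² = 0.4624.
t = (12.93 − 0.49)/0.4624 = 26.9 days (vs. the pure-advection estimate x/v = 27.9 d).

26.9 days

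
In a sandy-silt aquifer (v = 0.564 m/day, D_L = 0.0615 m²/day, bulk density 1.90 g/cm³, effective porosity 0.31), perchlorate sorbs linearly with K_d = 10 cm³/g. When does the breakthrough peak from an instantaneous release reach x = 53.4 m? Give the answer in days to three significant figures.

Retardation factor R = 1 + ρ_b·K_d/n = 1 + 1.90 × 10/0.31 = 62.29.
Sorption retards both mechanisms: v_R = v/R = 0.009054 m/day, D_R = D/R = 0.0009873 m²/day.
Peak time from v_R²t² + 2D_R t − x² = 0: t = (√(D_R² + v_R²x²) − D_R)/v_R².
√(D_R² + v_R²x²) = √(0.0009873² + 0.009054² × 53.4²) = 0.4835; v_R² = 8.197e-05.
t = (0.4835 − 0.0009873)/8.197e-05 = 5890 days.

5890 days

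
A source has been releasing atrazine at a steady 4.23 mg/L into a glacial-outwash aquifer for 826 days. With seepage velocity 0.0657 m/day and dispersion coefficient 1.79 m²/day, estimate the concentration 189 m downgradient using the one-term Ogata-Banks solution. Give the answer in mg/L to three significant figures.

0.0280 mg/L

For a continuous step input, C/C₀ ≈ ½·erfc((x−vt)/(2√(Dt))).
vt = 0.0657 × 826 = 54.2682 m and 2√(Dt) = 2√(1.79 × 826) = 76.90 m.
Argument (x−vt)/(2√(Dt)) = (189 − 54.2682)/76.90 = 1.752; ½·erfc(1.752) = 0.006612.
C = 4.23 × 0.006612 = 0.0280 mg/L.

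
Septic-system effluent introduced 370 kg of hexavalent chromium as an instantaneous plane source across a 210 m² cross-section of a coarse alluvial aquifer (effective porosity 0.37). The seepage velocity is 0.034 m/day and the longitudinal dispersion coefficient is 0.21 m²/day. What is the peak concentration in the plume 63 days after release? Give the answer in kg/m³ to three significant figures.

The peak of an instantaneous 1D plume sits at x = vt; there the Gaussian factor is 1 and C_max = M/(n_e·A·√(4πDt)), where n_e·A is the pore area the mass is dissolved in.
√(4πDt) = √(4π × 0.21 × 63) = 12.89 m, so C_max = 370/(0.37 × 210 × 12.89) = 0.369 kg/m³.

0.369 kg/m³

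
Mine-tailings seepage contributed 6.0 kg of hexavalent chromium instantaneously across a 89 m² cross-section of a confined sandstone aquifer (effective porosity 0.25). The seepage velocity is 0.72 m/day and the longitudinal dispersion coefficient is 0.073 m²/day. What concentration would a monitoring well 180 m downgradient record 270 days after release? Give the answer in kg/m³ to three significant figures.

For an instantaneous plane source, C(x,t) = M/(n_e·A·√(4πDt)) · exp(−(x−vt)²/(4Dt)), with n_e·A the pore (flow) area.
Plume center vt = 0.72 × 270 = 194.4 m, so the well at 180 m is 14.4 m upgradient of the peak.
√(4πDt) = 15.74 m, giving peak height M/(n_e·A·√(4πDt)) = 6.0/(0.25 × 89 × 15.74) = 0.01713 kg/m³.
(x−vt)²/(4Dt) = (-14.4)²/(4 × 0.073 × 270) = 2.630; exp(−2.630) = 0.07208.
C = 0.01713 × 0.07208 = 0.00123 kg/m³.

0.00123 kg/m³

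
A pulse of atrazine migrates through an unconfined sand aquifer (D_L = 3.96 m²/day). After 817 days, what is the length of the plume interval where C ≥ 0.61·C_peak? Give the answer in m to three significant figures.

The plume is Gaussian with σ = √(2Dt) = √(2 × 3.96 × 817) = 80.44 m.
C/C_peak = exp(−Δx²/(2σ²)) = 0.61 ⇒ Δx = σ·√(−2 ln 0.61) = 80.44 × 0.9943 = 79.98 m.
Width = 2Δx = 160 m.

160 m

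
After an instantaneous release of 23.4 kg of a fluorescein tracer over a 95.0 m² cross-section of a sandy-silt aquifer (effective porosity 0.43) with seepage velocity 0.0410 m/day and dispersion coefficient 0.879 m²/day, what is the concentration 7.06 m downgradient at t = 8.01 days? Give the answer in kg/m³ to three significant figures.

0.0122 kg/m³

For an instantaneous plane source, C(x,t) = M/(n_e·A·√(4πDt)) · exp(−(x−vt)²/(4Dt)), with n_e·A the pore (flow) area.
Plume center vt = 0.0410 × 8.01 = 0.32841 m, so the well at 7.06 m is 6.73159 m downgradient of the peak.
√(4πDt) = 9.406 m, giving peak height M/(n_e·A·√(4πDt)) = 23.4/(0.43 × 95.0 × 9.406) = 0.06090 kg/m³.
(x−vt)²/(4Dt) = (6.73159)²/(4 × 0.879 × 8.01) = 1.609; exp(−1.609) = 0.2001.
C = 0.06090 × 0.2001 = 0.0122 kg/m³.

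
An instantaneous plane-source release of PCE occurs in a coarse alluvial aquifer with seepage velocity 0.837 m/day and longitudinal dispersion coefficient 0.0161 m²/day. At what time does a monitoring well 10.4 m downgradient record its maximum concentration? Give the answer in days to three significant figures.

12.4 days

For the 1D instantaneous-source solution, setting ∂C/∂t = 0 at fixed x gives v²t² + 2Dt − x² = 0, so t = (√(D² + v²x²) − D)/v².
√(D² + v²x²) = √(0.0161² + 0.837² × 10.4²) = 8.705; v² = 0.700569.
t = (8.705 − 0.0161)/0.700569 = 12.4 days (vs. the pure-advection estimate x/v = 12.4 d).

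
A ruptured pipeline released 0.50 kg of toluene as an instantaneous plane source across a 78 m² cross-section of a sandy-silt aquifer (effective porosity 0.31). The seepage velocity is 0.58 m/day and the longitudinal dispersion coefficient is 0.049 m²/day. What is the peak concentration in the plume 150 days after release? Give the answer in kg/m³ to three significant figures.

The peak of an instantaneous 1D plume sits at x = vt; there the Gaussian factor is 1 and C_max = M/(n_e·A·√(4πDt)), where n_e·A is the pore area the mass is dissolved in.
√(4πDt) = √(4π × 0.049 × 150) = 9.611 m, so C_max = 0.50/(0.31 × 78 × 9.611) = 0.00215 kg/m³.

0.00215 kg/m³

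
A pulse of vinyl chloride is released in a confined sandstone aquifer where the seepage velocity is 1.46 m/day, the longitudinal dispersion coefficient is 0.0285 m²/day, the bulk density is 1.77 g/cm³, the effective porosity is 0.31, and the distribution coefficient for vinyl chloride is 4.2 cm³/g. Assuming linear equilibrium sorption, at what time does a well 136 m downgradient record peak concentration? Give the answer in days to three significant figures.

Retardation factor R = 1 + ρ_b·K_d/n = 1 + 1.77 × 4.2/0.31 = 24.98.
Sorption retards both mechanisms: v_R = v/R = 0.05845 m/day, D_R = D/R = 0.001141 m²/day.
Peak time from v_R²t² + 2D_R t − x² = 0: t = (√(D_R² + v_R²x²) − D_R)/v_R².
√(D_R² + v_R²x²) = √(0.001141² + 0.05845² × 136²) = 7.949; v_R² = 0.003416.
t = (7.949 − 0.001141)/0.003416 = 2330 days.

2330 days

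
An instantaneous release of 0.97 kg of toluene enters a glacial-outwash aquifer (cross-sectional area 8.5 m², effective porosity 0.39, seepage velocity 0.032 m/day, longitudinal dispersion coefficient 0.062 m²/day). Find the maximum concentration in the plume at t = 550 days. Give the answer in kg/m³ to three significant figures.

The peak of an instantaneous 1D plume sits at x = vt; there the Gaussian factor is 1 and C_max = M/(n_e·A·√(4πDt)), where n_e·A is the pore area the mass is dissolved in.
√(4πDt) = √(4π × 0.062 × 550) = 20.70 m, so C_max = 0.97/(0.39 × 8.5 × 20.70) = 0.0141 kg/m³.

0.0141 kg/m³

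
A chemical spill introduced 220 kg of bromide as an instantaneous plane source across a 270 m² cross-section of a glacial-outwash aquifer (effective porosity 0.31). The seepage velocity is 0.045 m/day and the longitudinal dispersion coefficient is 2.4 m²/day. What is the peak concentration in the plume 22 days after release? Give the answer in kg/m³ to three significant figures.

The peak of an instantaneous 1D plume sits at x = vt; there the Gaussian factor is 1 and C_max = M/(n_e·A·√(4πDt)), where n_e·A is the pore area the mass is dissolved in.
√(4πDt) = √(4π × 2.4 × 22) = 25.76 m, so C_max = 220/(0.31 × 270 × 25.76) = 0.102 kg/m³.

0.102 kg/m³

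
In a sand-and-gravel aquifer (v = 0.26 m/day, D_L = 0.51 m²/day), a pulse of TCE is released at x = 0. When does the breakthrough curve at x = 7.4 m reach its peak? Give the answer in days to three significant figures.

21.9 days

For the 1D instantaneous-source solution, setting ∂C/∂t = 0 at fixed x gives v²t² + 2Dt − x² = 0, so t = (√(D² + v²x²) − D)/v².
√(D² + v²x²) = √(0.51² + 0.26² × 7.4²) = 1.990; v² = 0.0676.
t = (1.990 − 0.51)/0.0676 = 21.9 days (vs. the pure-advection estimate x/v = 28.5 d).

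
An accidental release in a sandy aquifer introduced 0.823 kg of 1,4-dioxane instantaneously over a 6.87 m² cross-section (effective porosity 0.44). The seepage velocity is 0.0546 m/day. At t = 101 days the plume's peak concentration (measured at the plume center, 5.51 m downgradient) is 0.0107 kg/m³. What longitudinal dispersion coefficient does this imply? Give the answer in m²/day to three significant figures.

At the plume center C_max = M/(n_e·A·√(4πDt)), so D = M²/(4πt·(n_e·A·C_max)²).
n_e·A·C_max = 0.44 × 6.87 × 0.0107 = 0.03234 kg/m.
D = 0.823²/(4π × 101 × 0.03234²) = 0.510 m²/day.

0.510 m²/day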